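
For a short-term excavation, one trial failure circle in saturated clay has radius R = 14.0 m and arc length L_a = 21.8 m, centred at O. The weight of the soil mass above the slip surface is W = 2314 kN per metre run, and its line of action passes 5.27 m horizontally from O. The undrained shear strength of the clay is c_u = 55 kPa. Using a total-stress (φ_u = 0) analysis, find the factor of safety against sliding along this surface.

Taking moments about the centre O, the resisting moment is provided by the undrained shear strength acting along the arc:
M_R = c_u·L_a·R = 55·21.80·14.0 = 16786.0 kN·m/m
M_D = W·d = 2314·5.27 = 12194.8 kN·m/m
FS = M_R / M_D = 16786.0 / 12194.8 = 1.376

FS = 1.38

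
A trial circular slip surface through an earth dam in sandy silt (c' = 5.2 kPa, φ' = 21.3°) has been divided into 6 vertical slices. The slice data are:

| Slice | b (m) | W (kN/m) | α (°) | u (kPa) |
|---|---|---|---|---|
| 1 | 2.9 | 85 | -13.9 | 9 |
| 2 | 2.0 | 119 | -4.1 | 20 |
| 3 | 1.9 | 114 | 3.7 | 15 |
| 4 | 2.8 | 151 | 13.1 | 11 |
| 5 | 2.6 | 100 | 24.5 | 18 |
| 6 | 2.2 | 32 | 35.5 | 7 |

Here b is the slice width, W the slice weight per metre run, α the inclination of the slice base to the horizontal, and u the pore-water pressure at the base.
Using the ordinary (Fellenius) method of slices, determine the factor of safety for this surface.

Ordinary method of slices: FS = Σ[c'·Δl_i + (W_i cosα_i − u_i·Δl_i)·tanφ'] / Σ W_i sinα_i, with Δl_i = b_i / cosα_i.
Slice 1: Δl = 2.9/cos(-13.9°) = 2.987 m; N'_1 = 85·cos(-13.9°) − 9·2.987 = 55.6; c'Δl = 15.53; W sinα = -20.4
Slice 2: Δl = 2.0/cos(-4.1°) = 2.005 m; N'_2 = 119·cos(-4.1°) − 20·2.005 = 78.6; c'Δl = 10.43; W sinα = -8.5
Slice 3: Δl = 1.9/cos3.7° = 1.904 m; N'_3 = 114·cos3.7° − 15·1.904 = 85.2; c'Δl = 9.90; W sinα = 7.4
Slice 4: Δl = 2.8/cos13.1° = 2.875 m; N'_4 = 151·cos13.1° − 11·2.875 = 115.4; c'Δl = 14.95; W sinα = 34.2
Slice 5: Δl = 2.6/cos24.5° = 2.857 m; N'_5 = 100·cos24.5° − 18·2.857 = 39.6; c'Δl = 14.86; W sinα = 41.5
Slice 6: Δl = 2.2/cos35.5° = 2.702 m; N'_6 = 32·cos35.5° − 7·2.702 = 7.1; c'Δl = 14.05; W sinα = 18.6
Σc'Δl = 79.7 kN/m; ΣN' = 381.6 kN/m; ΣW sinα = 72.7 kN/m
Resisting = 79.7 + 381.6·tan21.3° = 79.7 + 148.8 = 228.5 kN/m
FS = 228.5 / 72.7 = 3.143

FS = 3.14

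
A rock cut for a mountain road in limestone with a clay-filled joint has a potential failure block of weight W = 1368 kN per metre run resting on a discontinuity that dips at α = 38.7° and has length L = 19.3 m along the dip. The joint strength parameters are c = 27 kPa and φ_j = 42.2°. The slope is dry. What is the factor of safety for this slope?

Resolving the block weight along and normal to the plane and applying the Mohr–Coulomb strength on the joint:
N' = W cosα = 1368·cos38.7° = 1067.6 kN/m
Driving force T = W sinα = 1368·sin38.7° = 855.3 kN/m
Resisting force R = c·L + N'·tanφ_j = 27·19.3 + 1067.6·tan42.2° = 521.1 + 968.1 = 1489.2 kN/m
FS = R / T = 1489.2 / 855.3 = 1.741

FS = 1.74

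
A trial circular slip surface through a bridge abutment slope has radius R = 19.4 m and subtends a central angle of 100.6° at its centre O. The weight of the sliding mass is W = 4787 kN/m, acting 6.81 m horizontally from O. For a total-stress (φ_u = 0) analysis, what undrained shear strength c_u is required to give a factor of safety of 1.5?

c_u = 74.0 kPa

FS = c_u·L_a·R / (W·d), so c_u = FS·W·d / (L_a·R).
Arc length L_a = R·θ = 19.4·(100.6°·π/180) = 19.4·1.7558 = 34.06 m
c_u = 1.5·4787·6.81 / (34.06·19.4) = 48899.2 / 660.81 = 74.00 kPa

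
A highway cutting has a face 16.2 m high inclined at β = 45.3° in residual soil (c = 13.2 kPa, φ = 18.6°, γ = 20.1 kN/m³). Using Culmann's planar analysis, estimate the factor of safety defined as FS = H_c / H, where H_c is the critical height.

FS = 1.02

H_c = (4c/γ) · sinβ cosφ / [1 − cos(β − φ)]
    = (4·13.2/20.1) · sin45.3°·cos18.6° / [1 − cos26.7°]
    = 2.627 · 0.6737 / 0.1066 = 16.60 m
FS = H_c / H = 16.60 / 16.2 = 1.024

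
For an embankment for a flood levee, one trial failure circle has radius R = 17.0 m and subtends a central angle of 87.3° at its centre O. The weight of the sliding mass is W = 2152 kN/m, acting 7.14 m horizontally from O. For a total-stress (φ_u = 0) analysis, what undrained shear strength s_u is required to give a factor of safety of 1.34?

s_u = 46.8 kPa

FS = s_u·L_a·R / (W·d), so s_u = FS·W·d / (L_a·R).
Arc length L_a = R·θ = 17.0·(87.3°·π/180) = 17.0·1.5237 = 25.90 m
s_u = 1.34·2152·7.14 / (25.90·17.0) = 20589.5 / 440.34 = 46.76 kPa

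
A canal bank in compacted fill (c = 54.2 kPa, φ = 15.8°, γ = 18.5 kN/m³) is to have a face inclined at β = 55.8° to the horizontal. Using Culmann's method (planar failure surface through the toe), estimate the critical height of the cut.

Culmann's analysis gives the critical failure plane at α_cr = (β + φ)/2 = (55.8 + 15.8)/2 = 35.8°, and the critical height
H_c = (4c/γ) · sinβ cosφ / [1 − cos(β − φ)]
    = (4·54.2/18.5) · sin55.8°·cos15.8° / [1 − cos(40.0°)]
    = 11.719 · 0.8271·0.9622 / [1 − 0.7660]
    = 11.719 · 0.7958 / 0.2340
    = 39.86 m

H_c = 39.86 m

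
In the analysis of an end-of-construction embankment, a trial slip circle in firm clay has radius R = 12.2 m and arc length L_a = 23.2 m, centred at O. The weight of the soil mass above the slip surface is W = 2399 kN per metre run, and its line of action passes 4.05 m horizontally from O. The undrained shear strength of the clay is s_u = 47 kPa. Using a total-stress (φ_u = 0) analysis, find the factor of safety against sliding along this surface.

FS = 1.37

Taking moments about the centre O, the resisting moment is provided by the undrained shear strength acting along the arc:
M_R = s_u·L_a·R = 47·23.20·12.2 = 13302.9 kN·m/m
M_D = W·d = 2399·4.05 = 9715.9 kN·m/m
FS = M_R / M_D = 13302.9 / 9715.9 = 1.369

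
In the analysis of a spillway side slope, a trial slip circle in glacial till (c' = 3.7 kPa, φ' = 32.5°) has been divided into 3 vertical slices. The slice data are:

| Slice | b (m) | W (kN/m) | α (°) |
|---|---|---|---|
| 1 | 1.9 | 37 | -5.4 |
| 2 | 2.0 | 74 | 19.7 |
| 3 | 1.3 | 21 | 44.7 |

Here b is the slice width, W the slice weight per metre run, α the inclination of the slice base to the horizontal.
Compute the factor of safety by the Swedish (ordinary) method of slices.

FS = 2.73

Ordinary method of slices: FS = Σ[c'·Δl_i + (W_i cosα_i)·tanφ'] / Σ W_i sinα_i, with Δl_i = b_i / cosα_i.
Slice 1: Δl = 1.9/cos(-5.4°) = 1.908 m; N'_1 = 37·cos(-5.4°) = 36.8; c'Δl = 7.06; W sinα = -3.5
Slice 2: Δl = 2.0/cos19.7° = 2.124 m; N'_2 = 74·cos19.7° = 69.7; c'Δl = 7.86; W sinα = 24.9
Slice 3: Δl = 1.3/cos44.7° = 1.829 m; N'_3 = 21·cos44.7° = 14.9; c'Δl = 6.77; W sinα = 14.8
Σc'Δl = 21.7 kN/m; ΣN' = 121.4 kN/m; ΣW sinα = 36.2 kN/m
Resisting = 21.7 + 121.4·tan32.5° = 21.7 + 77.4 = 99.0 kN/m
FS = 99.0 / 36.2 = 2.734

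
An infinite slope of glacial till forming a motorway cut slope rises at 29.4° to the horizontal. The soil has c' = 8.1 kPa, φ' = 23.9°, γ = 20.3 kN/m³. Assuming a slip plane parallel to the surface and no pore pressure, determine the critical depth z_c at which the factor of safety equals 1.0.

Setting FS = 1.00 in FS = [c' + γz cos²β tanφ'] / [γz sinβ cosβ] and solving for z:
z = c' / [γ cosβ (FS·sinβ − cosβ·tanφ')]
  = 8.1 / [20.3·cos29.4°·(1.00·sin29.4° − cos29.4°·tan23.9°)]
  = 8.1 / [20.3·0.8712·(1.00·0.4909 − 0.8712·0.4431)]
  = 8.1 / 1.8541 = 4.369 m

z_c = 4.37 m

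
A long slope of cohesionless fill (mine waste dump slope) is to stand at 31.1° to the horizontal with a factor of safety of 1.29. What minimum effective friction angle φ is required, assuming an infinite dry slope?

φ = 37.9°

FS = tanφ/tanβ ⇒ tanφ = FS · tanβ = 1.29 · tan31.1° = 0.7782
φ = arctan(0.7782) = 37.89°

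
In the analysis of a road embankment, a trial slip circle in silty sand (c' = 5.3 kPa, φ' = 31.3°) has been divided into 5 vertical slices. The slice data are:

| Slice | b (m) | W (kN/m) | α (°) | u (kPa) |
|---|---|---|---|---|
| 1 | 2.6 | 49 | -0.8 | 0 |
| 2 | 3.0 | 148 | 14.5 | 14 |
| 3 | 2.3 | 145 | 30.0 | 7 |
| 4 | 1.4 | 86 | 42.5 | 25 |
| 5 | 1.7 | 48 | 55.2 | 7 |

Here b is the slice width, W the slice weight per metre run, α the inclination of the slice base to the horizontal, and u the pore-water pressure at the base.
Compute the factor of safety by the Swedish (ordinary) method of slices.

FS = 1.16

Ordinary method of slices: FS = Σ[c'·Δl_i + (W_i cosα_i − u_i·Δl_i)·tanφ'] / Σ W_i sinα_i, with Δl_i = b_i / cosα_i.
Slice 1: Δl = 2.6/cos(-0.8°) = 2.600 m; N'_1 = 49·cos(-0.8°) − 0·2.600 = 49.0; c'Δl = 13.78; W sinα = -0.7
Slice 2: Δl = 3.0/cos14.5° = 3.099 m; N'_2 = 148·cos14.5° − 14·3.099 = 99.9; c'Δl = 16.42; W sinα = 37.1
Slice 3: Δl = 2.3/cos30.0° = 2.656 m; N'_3 = 145·cos30.0° − 7·2.656 = 107.0; c'Δl = 14.08; W sinα = 72.5
Slice 4: Δl = 1.4/cos42.5° = 1.899 m; N'_4 = 86·cos42.5° − 25·1.899 = 15.9; c'Δl = 10.06; W sinα = 58.1
Slice 5: Δl = 1.7/cos55.2° = 2.979 m; N'_5 = 48·cos55.2° − 7·2.979 = 6.5; c'Δl = 15.79; W sinα = 39.4
Σc'Δl = 70.1 kN/m; ΣN' = 278.4 kN/m; ΣW sinα = 206.4 kN/m
Resisting = 70.1 + 278.4·tan31.3° = 70.1 + 169.2 = 239.4 kN/m
FS = 239.4 / 206.4 = 1.160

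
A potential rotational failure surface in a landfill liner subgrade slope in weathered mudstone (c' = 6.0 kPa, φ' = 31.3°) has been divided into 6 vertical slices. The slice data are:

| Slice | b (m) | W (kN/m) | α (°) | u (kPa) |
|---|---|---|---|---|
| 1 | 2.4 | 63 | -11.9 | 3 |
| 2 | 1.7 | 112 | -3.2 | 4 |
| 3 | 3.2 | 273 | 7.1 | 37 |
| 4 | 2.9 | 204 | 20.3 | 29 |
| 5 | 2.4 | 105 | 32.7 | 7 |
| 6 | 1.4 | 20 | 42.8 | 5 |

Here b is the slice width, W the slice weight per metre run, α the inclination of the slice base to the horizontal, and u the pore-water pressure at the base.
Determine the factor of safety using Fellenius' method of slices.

Ordinary method of slices: FS = Σ[c'·Δl_i + (W_i cosα_i − u_i·Δl_i)·tanφ'] / Σ W_i sinα_i, with Δl_i = b_i / cosα_i.
Slice 1: Δl = 2.4/cos(-11.9°) = 2.453 m; N'_1 = 63·cos(-11.9°) − 3·2.453 = 54.3; c'Δl = 14.72; W sinα = -13.0
Slice 2: Δl = 1.7/cos(-3.2°) = 1.703 m; N'_2 = 112·cos(-3.2°) − 4·1.703 = 105.0; c'Δl = 10.22; W sinα = -6.3
Slice 3: Δl = 3.2/cos7.1° = 3.225 m; N'_3 = 273·cos7.1° − 37·3.225 = 151.6; c'Δl = 19.35; W sinα = 33.7
Slice 4: Δl = 2.9/cos20.3° = 3.092 m; N'_4 = 204·cos20.3° − 29·3.092 = 101.7; c'Δl = 18.55; W sinα = 70.8
Slice 5: Δl = 2.4/cos32.7° = 2.852 m; N'_5 = 105·cos32.7° − 7·2.852 = 68.4; c'Δl = 17.11; W sinα = 56.7
Slice 6: Δl = 1.4/cos42.8° = 1.908 m; N'_6 = 20·cos42.8° − 5·1.908 = 5.1; c'Δl = 11.45; W sinα = 13.6
Σc'Δl = 91.4 kN/m; ΣN' = 486.1 kN/m; ΣW sinα = 155.6 kN/m
Resisting = 91.4 + 486.1·tan31.3° = 91.4 + 295.5 = 386.9 kN/m
FS = 386.9 / 155.6 = 2.487

FS = 2.49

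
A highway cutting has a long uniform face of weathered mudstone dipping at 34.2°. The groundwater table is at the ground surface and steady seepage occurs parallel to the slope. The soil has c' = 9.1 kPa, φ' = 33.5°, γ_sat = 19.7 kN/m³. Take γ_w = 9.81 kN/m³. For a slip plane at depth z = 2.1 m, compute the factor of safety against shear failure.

FS = 0.96

With seepage parallel to the slope and the water table at the surface, the effective normal stress on the slip plane uses the buoyant unit weight γ' = γ_sat − γ_w while the driving shear stress uses γ_sat:
FS = [c' + γ' z cos²β tanφ'] / [γ_sat z sinβ cosβ]
γ' = 19.7 − 9.81 = 9.89 kN/m³
Numerator = 9.1 + 9.89·2.1·cos²34.2°·tan33.5° = 9.1 + 9.89·2.1·0.6841·0.6619 = 18.504 kPa
Denominator = 19.7·2.1·sin34.2°·cos34.2° = 19.7·2.1·0.5621·0.8271 = 19.232 kPa
FS = 18.504 / 19.232 = 0.962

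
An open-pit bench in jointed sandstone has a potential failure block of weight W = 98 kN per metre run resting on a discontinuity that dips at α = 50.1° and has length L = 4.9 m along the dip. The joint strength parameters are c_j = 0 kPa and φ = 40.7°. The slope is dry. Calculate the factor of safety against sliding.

FS = 0.72

Resolving the block weight along and normal to the plane and applying the Mohr–Coulomb strength on the joint:
N' = W cosα = 98·cos50.1° = 62.9 kN/m
Driving force T = W sinα = 98·sin50.1° = 75.2 kN/m
Resisting force R = c_j·L + N'·tanφ = 0·4.9 + 62.9·tan40.7° = 0.0 + 54.1 = 54.1 kN/m
FS = R / T = 54.1 / 75.2 = 0.719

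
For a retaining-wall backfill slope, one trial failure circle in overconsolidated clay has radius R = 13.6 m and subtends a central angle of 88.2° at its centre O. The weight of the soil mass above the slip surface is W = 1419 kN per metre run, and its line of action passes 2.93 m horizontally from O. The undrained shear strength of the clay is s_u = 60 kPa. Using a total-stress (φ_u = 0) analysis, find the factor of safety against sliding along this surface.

Taking moments about the centre O, the resisting moment is provided by the undrained shear strength acting along the arc:
Arc length L_a = R·θ = 13.6·(88.2°·π/180) = 13.6·1.5394 = 20.94 m
M_R = s_u·L_a·R = 60·20.94·13.6 = 17083.4 kN·m/m
M_D = W·d = 1419·2.93 = 4157.7 kN·m/m
FS = M_R / M_D = 17083.4 / 4157.7 = 4.109

FS = 4.11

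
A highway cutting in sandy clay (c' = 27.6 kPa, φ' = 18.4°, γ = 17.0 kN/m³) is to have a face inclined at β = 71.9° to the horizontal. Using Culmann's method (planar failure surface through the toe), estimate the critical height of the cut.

H_c = 14.46 m

Culmann's analysis gives the critical failure plane at α_cr = (β + φ')/2 = (71.9 + 18.4)/2 = 45.2°, and the critical height
H_c = (4c'/γ) · sinβ cosφ' / [1 − cos(β − φ')]
    = (4·27.6/17.0) · sin71.9°·cos18.4° / [1 − cos(53.5°)]
    = 6.494 · 0.9505·0.9489 / [1 − 0.5948]
    = 6.494 · 0.9019 / 0.4052
    = 14.46 m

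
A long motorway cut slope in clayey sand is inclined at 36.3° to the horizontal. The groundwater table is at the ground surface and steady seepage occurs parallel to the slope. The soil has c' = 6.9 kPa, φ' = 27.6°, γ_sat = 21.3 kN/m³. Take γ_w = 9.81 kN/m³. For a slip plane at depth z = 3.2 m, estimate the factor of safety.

With seepage parallel to the slope and the water table at the surface, the effective normal stress on the slip plane uses the buoyant unit weight γ' = γ_sat − γ_w while the driving shear stress uses γ_sat:
FS = [c' + γ' z cos²β tanφ'] / [γ_sat z sinβ cosβ]
γ' = 21.3 − 9.81 = 11.49 kN/m³
Numerator = 6.9 + 11.49·3.2·cos²36.3°·tan27.6° = 6.9 + 11.49·3.2·0.6495·0.5228 = 19.385 kPa
Denominator = 21.3·3.2·sin36.3°·cos36.3° = 21.3·3.2·0.5920·0.8059 = 32.521 kPa
FS = 19.385 / 32.521 = 0.596

FS = 0.60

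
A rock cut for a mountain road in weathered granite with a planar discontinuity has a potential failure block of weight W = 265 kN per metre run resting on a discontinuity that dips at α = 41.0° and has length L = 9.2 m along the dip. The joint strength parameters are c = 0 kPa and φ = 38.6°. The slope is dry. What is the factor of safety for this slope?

Resolving the block weight along and normal to the plane and applying the Mohr–Coulomb strength on the joint:
N' = W cosα = 265·cos41.0° = 200.0 kN/m
Driving force T = W sinα = 265·sin41.0° = 173.9 kN/m
Resisting force R = c·L + N'·tanφ = 0·9.2 + 200.0·tan38.6° = 0.0 + 159.7 = 159.7 kN/m
FS = R / T = 159.7 / 173.9 = 0.918

FS = 0.92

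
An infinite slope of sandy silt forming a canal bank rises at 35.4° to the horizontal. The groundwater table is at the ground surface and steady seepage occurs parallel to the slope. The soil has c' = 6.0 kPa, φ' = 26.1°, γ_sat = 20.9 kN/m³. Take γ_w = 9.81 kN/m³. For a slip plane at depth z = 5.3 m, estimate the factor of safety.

FS = 0.48

With seepage parallel to the slope and the water table at the surface, the effective normal stress on the slip plane uses the buoyant unit weight γ' = γ_sat − γ_w while the driving shear stress uses γ_sat:
FS = [c' + γ' z cos²β tanφ'] / [γ_sat z sinβ cosβ]
γ' = 20.9 − 9.81 = 11.09 kN/m³
Numerator = 6.0 + 11.09·5.3·cos²35.4°·tan26.1° = 6.0 + 11.09·5.3·0.6644·0.4899 = 25.132 kPa
Denominator = 20.9·5.3·sin35.4°·cos35.4° = 20.9·5.3·0.5793·0.8151 = 52.304 kPa
FS = 25.132 / 52.304 = 0.480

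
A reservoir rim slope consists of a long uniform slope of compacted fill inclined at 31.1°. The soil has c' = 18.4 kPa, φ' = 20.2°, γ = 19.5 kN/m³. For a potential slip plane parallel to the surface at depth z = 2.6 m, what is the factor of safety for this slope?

FS = 1.43

For an infinite slope with a slip plane parallel to the surface (no pore pressure): FS = [c' + γz cos²β tanφ'] / [γz sinβ cosβ].
γz = 19.5·2.6 = 50.70 kN/m²
Numerator = 18.4 + 50.70·cos²31.1°·tan20.2° = 18.4 + 50.70·0.7332·0.3679 = 32.077 kPa
Denominator = 50.70·sin31.1°·cos31.1° = 50.70·0.5165·0.8563 = 22.424 kPa
FS = 32.077 / 22.424 = 1.430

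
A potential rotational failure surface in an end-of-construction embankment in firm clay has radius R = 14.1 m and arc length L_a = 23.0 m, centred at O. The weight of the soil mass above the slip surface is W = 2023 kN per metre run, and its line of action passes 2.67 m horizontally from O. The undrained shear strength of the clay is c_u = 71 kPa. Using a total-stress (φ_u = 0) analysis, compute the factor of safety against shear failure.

FS = 4.26

Taking moments about the centre O, the resisting moment is provided by the undrained shear strength acting along the arc:
M_R = c_u·L_a·R = 71·23.00·14.1 = 23025.3 kN·m/m
M_D = W·d = 2023·2.67 = 5401.4 kN·m/m
FS = M_R / M_D = 23025.3 / 5401.4 = 4.263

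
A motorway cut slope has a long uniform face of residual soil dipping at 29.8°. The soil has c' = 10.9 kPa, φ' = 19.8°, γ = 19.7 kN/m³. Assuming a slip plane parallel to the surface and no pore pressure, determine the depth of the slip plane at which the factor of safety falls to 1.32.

Setting FS = 1.32 in FS = [c' + γz cos²β tanφ'] / [γz sinβ cosβ] and solving for z:
z = c' / [γ cosβ (FS·sinβ − cosβ·tanφ')]
  = 10.9 / [19.7·cos29.8°·(1.32·sin29.8° − cos29.8°·tan19.8°)]
  = 10.9 / [19.7·0.8678·(1.32·0.4970 − 0.8678·0.3600)]
  = 10.9 / 5.8737 = 1.856 m

z = 1.86 m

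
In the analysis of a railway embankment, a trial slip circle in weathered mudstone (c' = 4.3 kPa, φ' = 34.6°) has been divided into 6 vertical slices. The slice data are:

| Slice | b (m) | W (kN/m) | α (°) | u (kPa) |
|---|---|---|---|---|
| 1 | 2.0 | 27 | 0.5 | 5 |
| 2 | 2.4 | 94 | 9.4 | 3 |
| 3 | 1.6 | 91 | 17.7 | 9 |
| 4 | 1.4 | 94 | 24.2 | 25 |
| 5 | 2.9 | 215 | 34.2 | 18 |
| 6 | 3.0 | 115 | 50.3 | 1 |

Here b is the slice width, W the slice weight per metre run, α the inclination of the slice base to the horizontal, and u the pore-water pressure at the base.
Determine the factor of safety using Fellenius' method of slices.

FS = 1.19

Ordinary method of slices: FS = Σ[c'·Δl_i + (W_i cosα_i − u_i·Δl_i)·tanφ'] / Σ W_i sinα_i, with Δl_i = b_i / cosα_i.
Slice 1: Δl = 2.0/cos0.5° = 2.000 m; N'_1 = 27·cos0.5° − 5·2.000 = 17.0; c'Δl = 8.60; W sinα = 0.2
Slice 2: Δl = 2.4/cos9.4° = 2.433 m; N'_2 = 94·cos9.4° − 3·2.433 = 85.4; c'Δl = 10.46; W sinα = 15.4
Slice 3: Δl = 1.6/cos17.7° = 1.680 m; N'_3 = 91·cos17.7° − 9·1.680 = 71.6; c'Δl = 7.22; W sinα = 27.7
Slice 4: Δl = 1.4/cos24.2° = 1.535 m; N'_4 = 94·cos24.2° − 25·1.535 = 47.4; c'Δl = 6.60; W sinα = 38.5
Slice 5: Δl = 2.9/cos34.2° = 3.506 m; N'_5 = 215·cos34.2° − 18·3.506 = 114.7; c'Δl = 15.08; W sinα = 120.8
Slice 6: Δl = 3.0/cos50.3° = 4.697 m; N'_6 = 115·cos50.3° − 1·4.697 = 68.8; c'Δl = 20.20; W sinα = 88.5
Σc'Δl = 68.2 kN/m; ΣN' = 404.9 kN/m; ΣW sinα = 291.1 kN/m
Resisting = 68.2 + 404.9·tan34.6° = 68.2 + 279.3 = 347.4 kN/m
FS = 347.4 / 291.1 = 1.193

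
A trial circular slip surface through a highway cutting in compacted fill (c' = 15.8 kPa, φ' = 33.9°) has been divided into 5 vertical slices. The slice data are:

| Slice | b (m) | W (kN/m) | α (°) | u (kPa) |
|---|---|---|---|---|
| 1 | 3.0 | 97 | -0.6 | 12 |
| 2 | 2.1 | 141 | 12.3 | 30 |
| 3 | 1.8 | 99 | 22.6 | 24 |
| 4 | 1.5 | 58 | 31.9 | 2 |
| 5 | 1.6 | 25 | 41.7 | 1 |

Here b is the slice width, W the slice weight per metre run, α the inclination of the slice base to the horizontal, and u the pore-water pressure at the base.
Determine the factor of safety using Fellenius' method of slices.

FS = 2.94

Ordinary method of slices: FS = Σ[c'·Δl_i + (W_i cosα_i − u_i·Δl_i)·tanφ'] / Σ W_i sinα_i, with Δl_i = b_i / cosα_i.
Slice 1: Δl = 3.0/cos(-0.6°) = 3.000 m; N'_1 = 97·cos(-0.6°) − 12·3.000 = 61.0; c'Δl = 47.40; W sinα = -1.0
Slice 2: Δl = 2.1/cos12.3° = 2.149 m; N'_2 = 141·cos12.3° − 30·2.149 = 73.3; c'Δl = 33.96; W sinα = 30.0
Slice 3: Δl = 1.8/cos22.6° = 1.950 m; N'_3 = 99·cos22.6° − 24·1.950 = 44.6; c'Δl = 30.81; W sinα = 38.0
Slice 4: Δl = 1.5/cos31.9° = 1.767 m; N'_4 = 58·cos31.9° − 2·1.767 = 45.7; c'Δl = 27.92; W sinα = 30.6
Slice 5: Δl = 1.6/cos41.7° = 2.143 m; N'_5 = 25·cos41.7° − 1·2.143 = 16.5; c'Δl = 33.86; W sinα = 16.6
Σc'Δl = 173.9 kN/m; ΣN' = 241.1 kN/m; ΣW sinα = 114.3 kN/m
Resisting = 173.9 + 241.1·tan33.9° = 173.9 + 162.0 = 336.0 kN/m
FS = 336.0 / 114.3 = 2.938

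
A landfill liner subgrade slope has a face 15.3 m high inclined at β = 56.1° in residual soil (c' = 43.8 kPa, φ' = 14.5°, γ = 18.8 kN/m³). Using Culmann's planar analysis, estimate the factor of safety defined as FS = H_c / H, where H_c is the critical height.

FS = 1.94

H_c = (4c'/γ) · sinβ cosφ' / [1 − cos(β − φ')]
    = (4·43.8/18.8) · sin56.1°·cos14.5° / [1 − cos41.6°]
    = 9.319 · 0.8036 / 0.2522 = 29.69 m
FS = H_c / H = 29.69 / 15.3 = 1.941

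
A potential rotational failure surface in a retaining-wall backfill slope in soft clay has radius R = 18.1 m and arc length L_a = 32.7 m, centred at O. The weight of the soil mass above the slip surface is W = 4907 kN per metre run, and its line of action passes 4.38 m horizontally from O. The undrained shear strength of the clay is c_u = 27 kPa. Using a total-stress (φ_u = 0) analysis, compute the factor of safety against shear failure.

FS = 0.74

Taking moments about the centre O, the resisting moment is provided by the undrained shear strength acting along the arc:
M_R = c_u·L_a·R = 27·32.70·18.1 = 15980.5 kN·m/m
M_D = W·d = 4907·4.38 = 21492.7 kN·m/m
FS = M_R / M_D = 15980.5 / 21492.7 = 0.744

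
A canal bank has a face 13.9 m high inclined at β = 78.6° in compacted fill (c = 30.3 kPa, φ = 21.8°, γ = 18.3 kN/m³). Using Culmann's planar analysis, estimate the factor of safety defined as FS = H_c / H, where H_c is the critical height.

H_c = (4c/γ) · sinβ cosφ / [1 − cos(β − φ)]
    = (4·30.3/18.3) · sin78.6°·cos21.8° / [1 − cos56.8°]
    = 6.623 · 0.9102 / 0.4524 = 13.32 m
FS = H_c / H = 13.32 / 13.9 = 0.959

FS = 0.96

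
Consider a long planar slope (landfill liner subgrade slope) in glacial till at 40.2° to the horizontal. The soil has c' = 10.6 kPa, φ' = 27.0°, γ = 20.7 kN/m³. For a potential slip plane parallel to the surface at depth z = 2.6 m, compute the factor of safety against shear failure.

FS = 1.00

For an infinite slope with a slip plane parallel to the surface (no pore pressure): FS = [c' + γz cos²β tanφ'] / [γz sinβ cosβ].
γz = 20.7·2.6 = 53.82 kN/m²
Numerator = 10.6 + 53.82·cos²40.2°·tan27.0° = 10.6 + 53.82·0.5834·0.5095 = 26.598 kPa
Denominator = 53.82·sin40.2°·cos40.2° = 53.82·0.6455·0.7638 = 26.533 kPa
FS = 26.598 / 26.533 = 1.002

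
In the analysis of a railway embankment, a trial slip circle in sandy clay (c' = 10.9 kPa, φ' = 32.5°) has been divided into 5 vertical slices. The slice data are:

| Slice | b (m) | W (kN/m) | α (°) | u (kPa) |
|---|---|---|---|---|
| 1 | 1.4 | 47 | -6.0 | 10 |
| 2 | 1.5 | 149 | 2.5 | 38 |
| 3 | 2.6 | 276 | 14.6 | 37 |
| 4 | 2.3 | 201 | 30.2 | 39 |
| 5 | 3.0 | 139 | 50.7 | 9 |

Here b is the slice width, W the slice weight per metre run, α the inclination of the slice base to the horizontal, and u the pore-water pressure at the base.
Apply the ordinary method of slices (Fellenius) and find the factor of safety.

FS = 1.43

Ordinary method of slices: FS = Σ[c'·Δl_i + (W_i cosα_i − u_i·Δl_i)·tanφ'] / Σ W_i sinα_i, with Δl_i = b_i / cosα_i.
Slice 1: Δl = 1.4/cos(-6.0°) = 1.408 m; N'_1 = 47·cos(-6.0°) − 10·1.408 = 32.7; c'Δl = 15.34; W sinα = -4.9
Slice 2: Δl = 1.5/cos2.5° = 1.501 m; N'_2 = 149·cos2.5° − 38·1.501 = 91.8; c'Δl = 16.37; W sinα = 6.5
Slice 3: Δl = 2.6/cos14.6° = 2.687 m; N'_3 = 276·cos14.6° − 37·2.687 = 167.7; c'Δl = 29.29; W sinα = 69.6
Slice 4: Δl = 2.3/cos30.2° = 2.661 m; N'_4 = 201·cos30.2° − 39·2.661 = 69.9; c'Δl = 29.01; W sinα = 101.1
Slice 5: Δl = 3.0/cos50.7° = 4.736 m; N'_5 = 139·cos50.7° − 9·4.736 = 45.4; c'Δl = 51.63; W sinα = 107.6
Σc'Δl = 141.6 kN/m; ΣN' = 407.5 kN/m; ΣW sinα = 279.8 kN/m
Resisting = 141.6 + 407.5·tan32.5° = 141.6 + 259.6 = 401.2 kN/m
FS = 401.2 / 279.8 = 1.434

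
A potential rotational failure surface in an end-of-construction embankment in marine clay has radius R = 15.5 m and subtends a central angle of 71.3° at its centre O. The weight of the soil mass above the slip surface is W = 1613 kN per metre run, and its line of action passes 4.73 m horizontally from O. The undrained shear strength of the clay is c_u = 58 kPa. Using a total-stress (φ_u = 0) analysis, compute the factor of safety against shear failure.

Taking moments about the centre O, the resisting moment is provided by the undrained shear strength acting along the arc:
Arc length L_a = R·θ = 15.5·(71.3°·π/180) = 15.5·1.2444 = 19.29 m
M_R = c_u·L_a·R = 58·19.29·15.5 = 17340.4 kN·m/m
M_D = W·d = 1613·4.73 = 7629.5 kN·m/m
FS = M_R / M_D = 17340.4 / 7629.5 = 2.273

FS = 2.27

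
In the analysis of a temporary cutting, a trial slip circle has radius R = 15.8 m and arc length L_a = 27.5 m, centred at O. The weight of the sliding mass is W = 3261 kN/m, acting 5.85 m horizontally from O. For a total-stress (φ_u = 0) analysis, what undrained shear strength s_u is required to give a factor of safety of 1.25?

s_u = 54.9 kPa

FS = s_u·L_a·R / (W·d), so s_u = FS·W·d / (L_a·R).
s_u = 1.25·3261·5.85 / (27.50·15.8) = 23846.1 / 434.50 = 54.88 kPa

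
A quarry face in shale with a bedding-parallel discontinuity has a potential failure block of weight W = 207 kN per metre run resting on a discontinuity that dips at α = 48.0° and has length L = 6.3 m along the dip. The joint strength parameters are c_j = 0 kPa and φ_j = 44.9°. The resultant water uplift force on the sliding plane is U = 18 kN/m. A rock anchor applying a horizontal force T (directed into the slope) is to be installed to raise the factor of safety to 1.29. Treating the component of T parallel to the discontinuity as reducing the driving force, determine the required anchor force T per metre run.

T = 49 kN/m

Resolving forces along and normal to the sliding plane, with the horizontal anchor force T adding T·sinα to the effective normal force and T·cosα acting up the plane against the driving force:
FS = [c_jL + (W cosα − U + T sinα) tanφ_j] / [W sinα − T cosα]
Without the anchor: N' = 120.5 kN/m, driving T_d = 153.8 kN/m, resisting R = 0·6.3 + 120.5·tan44.9° = 120.1 kN/m, FS = 0.78.
Setting FS = 1.29 and solving for T:
1.29·(153.8 − T cos48.0°) = 120.1 + T sin48.0°·tan44.9°
T·(sin48.0°·tan44.9° + 1.29·cos48.0°) = 1.29·153.8 − 120.1
T·(0.7431·0.9965 + 1.29·0.6691) = 198.4 − 120.1 = 78.4
T·1.6037 = 78.4
T = 48.9 kN/m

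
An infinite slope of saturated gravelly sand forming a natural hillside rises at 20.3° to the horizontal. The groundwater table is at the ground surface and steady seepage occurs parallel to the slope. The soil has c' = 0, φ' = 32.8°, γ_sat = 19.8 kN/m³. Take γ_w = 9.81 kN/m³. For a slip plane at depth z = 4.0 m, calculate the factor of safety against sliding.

With seepage parallel to the slope and the water table at the surface, the effective normal stress on the slip plane uses the buoyant unit weight γ' = γ_sat − γ_w while the driving shear stress uses γ_sat:
FS = [c' + γ' z cos²β tanφ'] / [γ_sat z sinβ cosβ]
(For c' = 0 this reduces to FS = (γ'/γ_sat)·tanφ'/tanβ.)
γ' = 19.8 − 9.81 = 9.99 kN/m³
Numerator = 0.0 + 9.99·4.0·cos²20.3°·tan32.8° = 0.0 + 9.99·4.0·0.8796·0.6445 = 22.653 kPa
Denominator = 19.8·4.0·sin20.3°·cos20.3° = 19.8·4.0·0.3469·0.9379 = 25.771 kPa
FS = 22.653 / 25.771 = 0.879

FS = 0.88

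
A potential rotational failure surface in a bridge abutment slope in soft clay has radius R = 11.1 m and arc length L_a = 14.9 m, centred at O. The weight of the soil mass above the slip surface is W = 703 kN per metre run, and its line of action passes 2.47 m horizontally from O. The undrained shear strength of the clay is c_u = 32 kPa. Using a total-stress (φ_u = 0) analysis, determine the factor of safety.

FS = 3.05

Taking moments about the centre O, the resisting moment is provided by the undrained shear strength acting along the arc:
M_R = c_u·L_a·R = 32·14.90·11.1 = 5292.5 kN·m/m
M_D = W·d = 703·2.47 = 1736.4 kN·m/m
FS = M_R / M_D = 5292.5 / 1736.4 = 3.048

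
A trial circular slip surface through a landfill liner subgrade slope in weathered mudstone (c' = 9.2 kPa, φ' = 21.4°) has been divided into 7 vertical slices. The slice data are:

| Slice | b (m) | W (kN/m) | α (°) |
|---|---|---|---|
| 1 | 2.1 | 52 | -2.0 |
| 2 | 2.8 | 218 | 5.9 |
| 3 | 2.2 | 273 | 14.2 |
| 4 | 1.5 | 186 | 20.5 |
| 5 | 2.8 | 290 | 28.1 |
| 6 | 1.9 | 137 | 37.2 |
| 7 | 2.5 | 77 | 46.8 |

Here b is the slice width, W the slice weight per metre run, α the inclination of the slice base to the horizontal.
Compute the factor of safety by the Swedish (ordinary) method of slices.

FS = 1.42

Ordinary method of slices: FS = Σ[c'·Δl_i + (W_i cosα_i)·tanφ'] / Σ W_i sinα_i, with Δl_i = b_i / cosα_i.
Slice 1: Δl = 2.1/cos(-2.0°) = 2.101 m; N'_1 = 52·cos(-2.0°) = 52.0; c'Δl = 19.33; W sinα = -1.8
Slice 2: Δl = 2.8/cos5.9° = 2.815 m; N'_2 = 218·cos5.9° = 216.8; c'Δl = 25.90; W sinα = 22.4
Slice 3: Δl = 2.2/cos14.2° = 2.269 m; N'_3 = 273·cos14.2° = 264.7; c'Δl = 20.88; W sinα = 67.0
Slice 4: Δl = 1.5/cos20.5° = 1.601 m; N'_4 = 186·cos20.5° = 174.2; c'Δl = 14.73; W sinα = 65.1
Slice 5: Δl = 2.8/cos28.1° = 3.174 m; N'_5 = 290·cos28.1° = 255.8; c'Δl = 29.20; W sinα = 136.6
Slice 6: Δl = 1.9/cos37.2° = 2.385 m; N'_6 = 137·cos37.2° = 109.1; c'Δl = 21.95; W sinα = 82.8
Slice 7: Δl = 2.5/cos46.8° = 3.652 m; N'_7 = 77·cos46.8° = 52.7; c'Δl = 33.60; W sinα = 56.1
Σc'Δl = 165.6 kN/m; ΣN' = 1125.3 kN/m; ΣW sinα = 428.3 kN/m
Resisting = 165.6 + 1125.3·tan21.4° = 165.6 + 441.0 = 606.6 kN/m
FS = 606.6 / 428.3 = 1.416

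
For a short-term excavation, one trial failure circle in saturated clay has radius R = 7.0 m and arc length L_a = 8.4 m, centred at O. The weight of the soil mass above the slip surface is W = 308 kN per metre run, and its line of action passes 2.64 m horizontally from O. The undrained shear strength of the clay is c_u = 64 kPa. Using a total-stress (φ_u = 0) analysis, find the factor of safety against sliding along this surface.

Taking moments about the centre O, the resisting moment is provided by the undrained shear strength acting along the arc:
M_R = c_u·L_a·R = 64·8.40·7.0 = 3763.2 kN·m/m
M_D = W·d = 308·2.64 = 813.1 kN·m/m
FS = M_R / M_D = 3763.2 / 813.1 = 4.628

FS = 4.63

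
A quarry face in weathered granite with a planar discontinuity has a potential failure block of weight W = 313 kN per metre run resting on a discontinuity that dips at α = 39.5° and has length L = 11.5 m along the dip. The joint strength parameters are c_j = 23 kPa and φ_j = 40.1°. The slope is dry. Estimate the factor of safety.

FS = 2.35

Resolving the block weight along and normal to the plane and applying the Mohr–Coulomb strength on the joint:
N' = W cosα = 313·cos39.5° = 241.5 kN/m
Driving force T = W sinα = 313·sin39.5° = 199.1 kN/m
Resisting force R = c_j·L + N'·tanφ_j = 23·11.5 + 241.5·tan40.1° = 264.5 + 203.4 = 467.9 kN/m
FS = R / T = 467.9 / 199.1 = 2.350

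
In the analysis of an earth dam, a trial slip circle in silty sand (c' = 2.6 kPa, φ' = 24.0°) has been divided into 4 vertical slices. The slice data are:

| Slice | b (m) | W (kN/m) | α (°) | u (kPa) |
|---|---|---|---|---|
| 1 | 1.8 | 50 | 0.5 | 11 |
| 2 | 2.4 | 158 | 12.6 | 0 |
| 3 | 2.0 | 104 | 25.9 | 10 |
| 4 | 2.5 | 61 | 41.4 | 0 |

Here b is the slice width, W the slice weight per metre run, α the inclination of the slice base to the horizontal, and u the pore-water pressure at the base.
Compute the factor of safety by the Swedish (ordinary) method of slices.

FS = 1.32

Ordinary method of slices: FS = Σ[c'·Δl_i + (W_i cosα_i − u_i·Δl_i)·tanφ'] / Σ W_i sinα_i, with Δl_i = b_i / cosα_i.
Slice 1: Δl = 1.8/cos0.5° = 1.800 m; N'_1 = 50·cos0.5° − 11·1.800 = 30.2; c'Δl = 4.68; W sinα = 0.4
Slice 2: Δl = 2.4/cos12.6° = 2.459 m; N'_2 = 158·cos12.6° − 0·2.459 = 154.2; c'Δl = 6.39; W sinα = 34.5
Slice 3: Δl = 2.0/cos25.9° = 2.223 m; N'_3 = 104·cos25.9° − 10·2.223 = 71.3; c'Δl = 5.78; W sinα = 45.4
Slice 4: Δl = 2.5/cos41.4° = 3.333 m; N'_4 = 61·cos41.4° − 0·3.333 = 45.8; c'Δl = 8.67; W sinα = 40.3
Σc'Δl = 25.5 kN/m; ΣN' = 301.5 kN/m; ΣW sinα = 120.7 kN/m
Resisting = 25.5 + 301.5·tan24.0° = 25.5 + 134.2 = 159.7 kN/m
FS = 159.7 / 120.7 = 1.324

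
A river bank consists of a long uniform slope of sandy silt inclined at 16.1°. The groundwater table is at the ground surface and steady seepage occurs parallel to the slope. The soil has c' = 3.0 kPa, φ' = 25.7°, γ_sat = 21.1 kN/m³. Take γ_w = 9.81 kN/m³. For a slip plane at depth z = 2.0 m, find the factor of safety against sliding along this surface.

With seepage parallel to the slope and the water table at the surface, the effective normal stress on the slip plane uses the buoyant unit weight γ' = γ_sat − γ_w while the driving shear stress uses γ_sat:
FS = [c' + γ' z cos²β tanφ'] / [γ_sat z sinβ cosβ]
γ' = 21.1 − 9.81 = 11.29 kN/m³
Numerator = 3.0 + 11.29·2.0·cos²16.1°·tan25.7° = 3.0 + 11.29·2.0·0.9231·0.4813 = 13.031 kPa
Denominator = 21.1·2.0·sin16.1°·cos16.1° = 21.1·2.0·0.2773·0.9608 = 11.244 kPa
FS = 13.031 / 11.244 = 1.159

FS = 1.16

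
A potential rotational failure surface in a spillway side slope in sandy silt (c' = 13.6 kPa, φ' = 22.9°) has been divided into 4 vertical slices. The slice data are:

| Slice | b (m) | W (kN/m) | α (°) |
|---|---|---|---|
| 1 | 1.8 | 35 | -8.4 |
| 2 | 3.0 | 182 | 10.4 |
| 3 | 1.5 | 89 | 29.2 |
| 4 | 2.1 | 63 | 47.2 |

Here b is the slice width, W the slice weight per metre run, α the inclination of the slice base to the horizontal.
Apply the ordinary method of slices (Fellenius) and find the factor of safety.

Ordinary method of slices: FS = Σ[c'·Δl_i + (W_i cosα_i)·tanφ'] / Σ W_i sinα_i, with Δl_i = b_i / cosα_i.
Slice 1: Δl = 1.8/cos(-8.4°) = 1.820 m; N'_1 = 35·cos(-8.4°) = 34.6; c'Δl = 24.75; W sinα = -5.1
Slice 2: Δl = 3.0/cos10.4° = 3.050 m; N'_2 = 182·cos10.4° = 179.0; c'Δl = 41.48; W sinα = 32.9
Slice 3: Δl = 1.5/cos29.2° = 1.718 m; N'_3 = 89·cos29.2° = 77.7; c'Δl = 23.37; W sinα = 43.4
Slice 4: Δl = 2.1/cos47.2° = 3.091 m; N'_4 = 63·cos47.2° = 42.8; c'Δl = 42.03; W sinα = 46.2
Σc'Δl = 131.6 kN/m; ΣN' = 334.1 kN/m; ΣW sinα = 117.4 kN/m
Resisting = 131.6 + 334.1·tan22.9° = 131.6 + 141.1 = 272.8 kN/m
FS = 272.8 / 117.4 = 2.324

FS = 2.32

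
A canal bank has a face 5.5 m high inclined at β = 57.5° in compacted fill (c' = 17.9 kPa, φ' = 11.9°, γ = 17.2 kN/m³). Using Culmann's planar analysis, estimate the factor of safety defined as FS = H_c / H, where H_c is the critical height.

FS = 2.08

H_c = (4c'/γ) · sinβ cosφ' / [1 − cos(β − φ')]
    = (4·17.9/17.2) · sin57.5°·cos11.9° / [1 − cos45.6°]
    = 4.163 · 0.8253 / 0.3003 = 11.44 m
FS = H_c / H = 11.44 / 5.5 = 2.080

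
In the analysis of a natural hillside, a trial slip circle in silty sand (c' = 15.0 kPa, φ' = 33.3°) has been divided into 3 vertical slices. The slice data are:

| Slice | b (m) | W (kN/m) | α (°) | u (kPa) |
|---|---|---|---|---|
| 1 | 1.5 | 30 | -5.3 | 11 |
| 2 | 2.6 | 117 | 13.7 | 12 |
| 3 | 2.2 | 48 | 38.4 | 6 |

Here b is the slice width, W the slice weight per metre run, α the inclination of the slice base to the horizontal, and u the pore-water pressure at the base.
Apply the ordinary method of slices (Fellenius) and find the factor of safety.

Ordinary method of slices: FS = Σ[c'·Δl_i + (W_i cosα_i − u_i·Δl_i)·tanφ'] / Σ W_i sinα_i, with Δl_i = b_i / cosα_i.
Slice 1: Δl = 1.5/cos(-5.3°) = 1.506 m; N'_1 = 30·cos(-5.3°) − 11·1.506 = 13.3; c'Δl = 22.60; W sinα = -2.8
Slice 2: Δl = 2.6/cos13.7° = 2.676 m; N'_2 = 117·cos13.7° − 12·2.676 = 81.6; c'Δl = 40.14; W sinα = 27.7
Slice 3: Δl = 2.2/cos38.4° = 2.807 m; N'_3 = 48·cos38.4° − 6·2.807 = 20.8; c'Δl = 42.11; W sinα = 29.8
Σc'Δl = 104.8 kN/m; ΣN' = 115.6 kN/m; ΣW sinα = 54.8 kN/m
Resisting = 104.8 + 115.6·tan33.3° = 104.8 + 76.0 = 180.8 kN/m
FS = 180.8 / 54.8 = 3.302

FS = 3.30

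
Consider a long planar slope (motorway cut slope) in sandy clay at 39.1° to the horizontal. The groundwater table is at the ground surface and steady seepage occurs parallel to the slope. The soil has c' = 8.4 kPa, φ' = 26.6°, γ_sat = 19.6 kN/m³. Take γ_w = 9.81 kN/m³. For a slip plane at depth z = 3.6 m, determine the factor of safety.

FS = 0.55

With seepage parallel to the slope and the water table at the surface, the effective normal stress on the slip plane uses the buoyant unit weight γ' = γ_sat − γ_w while the driving shear stress uses γ_sat:
FS = [c' + γ' z cos²β tanφ'] / [γ_sat z sinβ cosβ]
γ' = 19.6 − 9.81 = 9.79 kN/m³
Numerator = 8.4 + 9.79·3.6·cos²39.1°·tan26.6° = 8.4 + 9.79·3.6·0.6022·0.5008 = 19.029 kPa
Denominator = 19.6·3.6·sin39.1°·cos39.1° = 19.6·3.6·0.6307·0.7760 = 34.534 kPa
FS = 19.029 / 34.534 = 0.551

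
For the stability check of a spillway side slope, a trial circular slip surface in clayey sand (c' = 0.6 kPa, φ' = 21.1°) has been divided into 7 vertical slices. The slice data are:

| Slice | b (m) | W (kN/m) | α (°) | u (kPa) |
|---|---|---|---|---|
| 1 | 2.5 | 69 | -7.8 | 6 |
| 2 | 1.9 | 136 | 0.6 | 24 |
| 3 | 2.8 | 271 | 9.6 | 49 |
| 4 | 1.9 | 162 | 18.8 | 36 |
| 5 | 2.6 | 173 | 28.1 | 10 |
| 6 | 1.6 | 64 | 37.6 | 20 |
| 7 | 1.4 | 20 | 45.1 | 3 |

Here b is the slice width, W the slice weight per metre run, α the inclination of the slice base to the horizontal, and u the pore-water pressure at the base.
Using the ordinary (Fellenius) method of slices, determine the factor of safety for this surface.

Ordinary method of slices: FS = Σ[c'·Δl_i + (W_i cosα_i − u_i·Δl_i)·tanφ'] / Σ W_i sinα_i, with Δl_i = b_i / cosα_i.
Slice 1: Δl = 2.5/cos(-7.8°) = 2.523 m; N'_1 = 69·cos(-7.8°) − 6·2.523 = 53.2; c'Δl = 1.51; W sinα = -9.4
Slice 2: Δl = 1.9/cos0.6° = 1.900 m; N'_2 = 136·cos0.6° − 24·1.900 = 90.4; c'Δl = 1.14; W sinα = 1.4
Slice 3: Δl = 2.8/cos9.6° = 2.840 m; N'_3 = 271·cos9.6° − 49·2.840 = 128.1; c'Δl = 1.70; W sinα = 45.2
Slice 4: Δl = 1.9/cos18.8° = 2.007 m; N'_4 = 162·cos18.8° − 36·2.007 = 81.1; c'Δl = 1.20; W sinα = 52.2
Slice 5: Δl = 2.6/cos28.1° = 2.947 m; N'_5 = 173·cos28.1° − 10·2.947 = 123.1; c'Δl = 1.77; W sinα = 81.5
Slice 6: Δl = 1.6/cos37.6° = 2.019 m; N'_6 = 64·cos37.6° − 20·2.019 = 10.3; c'Δl = 1.21; W sinα = 39.0
Slice 7: Δl = 1.4/cos45.1° = 1.983 m; N'_7 = 20·cos45.1° − 3·1.983 = 8.2; c'Δl = 1.19; W sinα = 14.2
Σc'Δl = 9.7 kN/m; ΣN' = 494.4 kN/m; ΣW sinα = 224.2 kN/m
Resisting = 9.7 + 494.4·tan21.1° = 9.7 + 190.8 = 200.5 kN/m
FS = 200.5 / 224.2 = 0.894

FS = 0.89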